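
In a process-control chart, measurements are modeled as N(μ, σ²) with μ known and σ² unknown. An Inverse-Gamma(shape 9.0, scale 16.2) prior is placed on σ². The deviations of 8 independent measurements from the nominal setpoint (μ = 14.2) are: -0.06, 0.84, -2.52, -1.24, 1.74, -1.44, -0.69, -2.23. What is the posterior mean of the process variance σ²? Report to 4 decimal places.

With known mean μ and an Inverse-Gamma(α, β) prior on σ², the Normal likelihood is conjugate: posterior is Inv-Gamma(α + n/2, β + Σ(xᵢ−μ)²/2).
Σ(xᵢ−μ)² = (-0.06)² + (0.84)² + (-2.52)² + (-1.24)² + (1.74)² + (-1.44)² + (-0.69)² + (-2.23)² = 19.1474.
Posterior: Inv-Gamma(9.0 + 8/2, 16.2 + 19.1474/2) = Inv-Gamma(13.00, 25.77370).
E[σ²|data] = β/(α−1) = 25.77370/12.00 = 2.1478.

2.1478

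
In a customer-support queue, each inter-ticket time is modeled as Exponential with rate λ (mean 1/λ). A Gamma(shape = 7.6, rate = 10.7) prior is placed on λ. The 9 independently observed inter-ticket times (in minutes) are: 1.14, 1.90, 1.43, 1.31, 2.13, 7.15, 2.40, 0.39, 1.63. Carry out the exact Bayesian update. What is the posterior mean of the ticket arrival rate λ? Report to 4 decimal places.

0.5500

With a Gamma(shape α, rate β) prior on the exponential rate λ, the posterior after n observations with total T = Σxᵢ is Gamma(α+n, β+T).
Sum of observations T = 19.48 minutes; n = 9.
Posterior: Gamma(7.6+9, 10.7+19.48) = Gamma(16.6, 30.18).
Posterior mean of λ = α/β = 16.6/30.18 = 0.5500.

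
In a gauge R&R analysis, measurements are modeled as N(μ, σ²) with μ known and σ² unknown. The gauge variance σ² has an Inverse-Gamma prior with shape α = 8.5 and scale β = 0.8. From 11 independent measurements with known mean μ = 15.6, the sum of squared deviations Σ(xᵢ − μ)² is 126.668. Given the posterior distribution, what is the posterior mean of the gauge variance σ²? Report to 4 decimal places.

4.9334

With known mean μ and an Inverse-Gamma(α, β) prior on σ², the Normal likelihood is conjugate: posterior is Inv-Gamma(α + n/2, β + Σ(xᵢ−μ)²/2).
Posterior: Inv-Gamma(8.5 + 11/2, 0.8 + 126.668/2) = Inv-Gamma(14.00, 64.1340).
E[σ²|data] = β/(α−1) = 64.1340/13.00 = 4.9334.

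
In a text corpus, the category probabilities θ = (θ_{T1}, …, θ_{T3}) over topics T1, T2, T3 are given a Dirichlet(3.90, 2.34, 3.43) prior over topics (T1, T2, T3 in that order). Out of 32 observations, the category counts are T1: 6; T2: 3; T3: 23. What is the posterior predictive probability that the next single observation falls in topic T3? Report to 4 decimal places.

The Dirichlet prior is conjugate to the Multinomial likelihood: each posterior αⱼ = prior αⱼ + observed count nⱼ.
Posterior concentration: (9.90, 5.34, 26.43), total = 41.67.
P(next = T3 | data) = α_{T3}/Σα = 0.6343.

0.6343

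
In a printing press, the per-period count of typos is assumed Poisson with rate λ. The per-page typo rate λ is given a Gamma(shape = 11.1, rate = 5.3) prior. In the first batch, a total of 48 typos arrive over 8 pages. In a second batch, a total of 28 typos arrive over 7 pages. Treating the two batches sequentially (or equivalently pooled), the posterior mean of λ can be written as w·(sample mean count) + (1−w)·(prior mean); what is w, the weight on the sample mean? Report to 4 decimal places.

0.7389

With a Gamma(shape α, rate β) prior, the Poisson likelihood is conjugate: the posterior is Gamma(α + ΣXᵢ, β + n).
Total number of pages: n = 8 + 7 = 15.
Posterior mean = (α₀+S)/(β₀+n) = [n/(β₀+n)]·(S/n) + [β₀/(β₀+n)]·(α₀/β₀), so only n and β₀ enter the weight.
Weight on data w = n/(β₀+n) = 15/(5.3+15) = 15/20.3 = 0.7389.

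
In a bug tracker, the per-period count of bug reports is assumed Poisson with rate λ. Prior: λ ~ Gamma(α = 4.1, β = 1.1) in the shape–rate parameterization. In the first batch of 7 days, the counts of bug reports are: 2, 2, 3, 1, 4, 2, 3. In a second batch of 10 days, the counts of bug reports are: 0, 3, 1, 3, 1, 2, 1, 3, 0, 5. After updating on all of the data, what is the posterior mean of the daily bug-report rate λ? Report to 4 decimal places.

2.2155

With a Gamma(shape α, rate β) prior, the Poisson likelihood is conjugate: the posterior is Gamma(α + ΣXᵢ, β + n).
Batch 1: sum of counts S = 17 over n = 7 days.
After batch 1: Gamma(α+S, β+n) = Gamma(4.1+17, 1.1+7) = Gamma(21.1, 8.1).
Batch 2: sum of counts S = 19 over n = 10 days.
After batch 2: Gamma(α+S, β+n) = Gamma(21.1+19, 8.1+10) = Gamma(40.1, 18.1).
Posterior mean = α/β = 40.1/18.1 = 2.2155.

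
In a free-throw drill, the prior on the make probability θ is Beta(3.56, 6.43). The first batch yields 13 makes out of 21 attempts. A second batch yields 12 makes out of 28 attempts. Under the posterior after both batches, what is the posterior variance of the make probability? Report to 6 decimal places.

The Beta prior is conjugate to a Binomial/Bernoulli likelihood; the update adds successes to α and failures to β.
After batch 1: Beta(3.56+13, 6.43+8) = Beta(16.56, 14.43).
After batch 2: Beta(16.56+12, 14.43+16) = Beta(28.56, 30.43).
Var = αβ/((α+β)²(α+β+1)) = 28.56·30.43/(58.99²·59.99) = 0.004163.

0.004163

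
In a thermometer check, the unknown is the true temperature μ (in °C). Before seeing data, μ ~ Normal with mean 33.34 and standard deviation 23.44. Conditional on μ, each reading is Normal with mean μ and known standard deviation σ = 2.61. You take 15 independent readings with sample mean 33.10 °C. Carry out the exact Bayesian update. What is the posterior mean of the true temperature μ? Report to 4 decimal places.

33.1002

For Normal data with known variance σ², a Normal(μ₀, σ₀²) prior on μ is conjugate. Posterior precision = 1/σ₀² + n/σ²; posterior mean is the precision-weighted average of μ₀ and x̄.
n·x̄ = 15·33.10 = 496.5.
σ₀² = 23.44² = 549.4336, σ² = 2.61² = 6.8121; σ² + n·σ₀² = 6.8121 + 15·549.4336 = 8248.3161.
Posterior mean = (μ₀/σ₀² + n·x̄/σ²)/(1/σ₀² + n/σ²) = (σ²·μ₀ + σ₀²·n·x̄)/(σ² + n·σ₀²) = (6.8121·33.34 + 549.4336·496.5)/8248.3161 = 273020.897814/8248.3161 = 33.1002.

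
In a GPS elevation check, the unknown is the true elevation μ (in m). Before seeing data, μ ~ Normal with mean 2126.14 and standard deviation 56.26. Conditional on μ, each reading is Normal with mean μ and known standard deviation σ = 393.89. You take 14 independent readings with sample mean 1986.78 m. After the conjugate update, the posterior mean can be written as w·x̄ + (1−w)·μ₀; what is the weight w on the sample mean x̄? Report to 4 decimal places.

For Normal data with known variance σ², a Normal(μ₀, σ₀²) prior on μ is conjugate. Posterior precision = 1/σ₀² + n/σ²; posterior mean is the precision-weighted average of μ₀ and x̄.
σ₀² = 56.26² = 3165.1876, σ² = 393.89² = 155149.3321. Prior precision 1/σ₀² = 1/3165.1876; data precision n/σ² = 14/155149.3321.
w = (n/σ²)/(1/σ₀² + n/σ²) = n·σ₀²/(σ² + n·σ₀²) = 14·3165.1876/(155149.3321 + 14·3165.1876) = 44312.6264/199461.9585 = 0.2222.

0.2222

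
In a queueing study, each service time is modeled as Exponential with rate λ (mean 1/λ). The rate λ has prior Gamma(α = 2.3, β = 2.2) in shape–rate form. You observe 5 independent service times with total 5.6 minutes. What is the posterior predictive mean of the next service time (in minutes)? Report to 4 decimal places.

1.2381

With a Gamma(shape α, rate β) prior on the exponential rate λ, the posterior after n observations with total T = Σxᵢ is Gamma(α+n, β+T).
Posterior: Gamma(2.3+5, 2.2+5.6) = Gamma(7.3, 7.8).
The predictive distribution for the next observation is Lomax; its mean is β/(α−1) = 7.8/6.3 = 1.2381.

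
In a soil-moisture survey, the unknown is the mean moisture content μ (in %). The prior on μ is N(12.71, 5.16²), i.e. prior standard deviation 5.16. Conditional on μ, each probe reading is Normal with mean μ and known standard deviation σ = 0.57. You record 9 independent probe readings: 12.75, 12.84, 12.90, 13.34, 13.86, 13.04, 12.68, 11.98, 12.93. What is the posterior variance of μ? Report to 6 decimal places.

For Normal data with known variance σ², a Normal(μ₀, σ₀²) prior on μ is conjugate. Posterior precision = 1/σ₀² + n/σ²; posterior mean is the precision-weighted average of μ₀ and x̄.
σ₀² = 5.16² = 26.6256, σ² = 0.57² = 0.3249; σ² + n·σ₀² = 0.3249 + 9·26.6256 = 239.9553.
Posterior precision = 1/σ₀² + n/σ² = 1/26.6256 + 9/0.3249 = (σ² + n·σ₀²)/(σ₀²σ²) = 239.9553/(26.6256·0.3249); posterior variance σₙ² = σ₀²σ²/(σ² + n·σ₀²) = 26.6256·0.3249/239.9553 = 0.036051.

0.036051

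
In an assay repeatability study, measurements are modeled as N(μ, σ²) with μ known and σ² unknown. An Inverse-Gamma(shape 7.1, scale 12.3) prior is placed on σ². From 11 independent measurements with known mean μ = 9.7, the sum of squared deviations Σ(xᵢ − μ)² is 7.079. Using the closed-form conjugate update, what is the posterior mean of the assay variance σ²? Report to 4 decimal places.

With known mean μ and an Inverse-Gamma(α, β) prior on σ², the Normal likelihood is conjugate: posterior is Inv-Gamma(α + n/2, β + Σ(xᵢ−μ)²/2).
Posterior: Inv-Gamma(7.1 + 11/2, 12.3 + 7.079/2) = Inv-Gamma(12.60, 15.8395).
E[σ²|data] = β/(α−1) = 15.8395/11.60 = 1.3655.

1.3655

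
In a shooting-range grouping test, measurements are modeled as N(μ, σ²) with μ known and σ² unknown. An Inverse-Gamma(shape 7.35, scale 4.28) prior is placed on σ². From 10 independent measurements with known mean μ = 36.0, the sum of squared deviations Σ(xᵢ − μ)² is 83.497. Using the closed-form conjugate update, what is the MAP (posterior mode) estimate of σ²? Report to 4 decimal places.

With known mean μ and an Inverse-Gamma(α, β) prior on σ², the Normal likelihood is conjugate: posterior is Inv-Gamma(α + n/2, β + Σ(xᵢ−μ)²/2).
Posterior: Inv-Gamma(7.35 + 10/2, 4.28 + 83.497/2) = Inv-Gamma(12.35, 46.0285).
Mode = β/(α+1) = 46.0285/13.35 = 3.4478.

3.4478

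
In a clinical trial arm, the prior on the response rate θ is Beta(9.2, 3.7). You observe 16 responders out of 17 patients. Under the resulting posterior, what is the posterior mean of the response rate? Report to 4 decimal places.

0.8428

The Beta prior is conjugate to a Binomial/Bernoulli likelihood; the update adds successes to α and failures to β.
Posterior: Beta(α+k, β+n−k) = Beta(9.2+16, 3.7+1) = Beta(25.2, 4.7).
Posterior mean = α/(α+β) = 25.2/29.9 = 0.8428.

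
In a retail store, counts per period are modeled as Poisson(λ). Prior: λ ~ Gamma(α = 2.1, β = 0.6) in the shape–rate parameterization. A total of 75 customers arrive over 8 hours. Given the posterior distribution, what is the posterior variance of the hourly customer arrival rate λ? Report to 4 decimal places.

1.0425

With a Gamma(shape α, rate β) prior, the Poisson likelihood is conjugate: the posterior is Gamma(α + ΣXᵢ, β + n).
Posterior: Gamma(α+S, β+n) = Gamma(2.1+75, 0.6+8) = Gamma(77.1, 8.6).
Var = α/β² = 77.1/8.6² = 1.0425.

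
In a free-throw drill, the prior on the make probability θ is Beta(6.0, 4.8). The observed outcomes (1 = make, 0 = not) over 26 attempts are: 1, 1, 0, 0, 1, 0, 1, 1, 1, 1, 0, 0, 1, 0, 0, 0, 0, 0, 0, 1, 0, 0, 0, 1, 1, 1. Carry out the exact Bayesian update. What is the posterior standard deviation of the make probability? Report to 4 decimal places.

0.0813

The Beta prior is conjugate to a Binomial/Bernoulli likelihood; the update adds successes to α and failures to β.
Posterior: Beta(α+k, β+n−k) = Beta(6.0+12, 4.8+14) = Beta(18.0, 18.8).
Var = αβ/((α+β)²(α+β+1)) = 18.0·18.8/(36.8²·37.8) = 0.00661063; SD = √0.00661063 = 0.0813.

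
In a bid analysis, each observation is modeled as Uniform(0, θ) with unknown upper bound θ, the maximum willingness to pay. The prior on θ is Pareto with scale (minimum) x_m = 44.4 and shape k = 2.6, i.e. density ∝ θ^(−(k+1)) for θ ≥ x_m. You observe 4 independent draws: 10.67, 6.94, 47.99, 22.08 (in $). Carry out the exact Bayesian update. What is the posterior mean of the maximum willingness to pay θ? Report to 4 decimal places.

A Pareto(scale x_m, shape k) prior on the upper bound θ of Uniform(0, θ) is conjugate: posterior is Pareto(max(x_m, max xᵢ), k + n).
Sample maximum = 47.99; prior scale x_m = 44.4 → posterior scale = max = 47.99.
Posterior shape = 2.6 + 4 = 6.6.
E[θ|data] = k·x_m/(k−1) = 6.6·47.99/5.6 = 56.5596.

56.5596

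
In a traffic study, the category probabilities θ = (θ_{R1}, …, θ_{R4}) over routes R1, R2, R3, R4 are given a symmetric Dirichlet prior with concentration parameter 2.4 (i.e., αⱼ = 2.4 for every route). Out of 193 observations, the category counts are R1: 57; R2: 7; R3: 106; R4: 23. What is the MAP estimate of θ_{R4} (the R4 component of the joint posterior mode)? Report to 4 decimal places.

0.1229

The Dirichlet prior is conjugate to the Multinomial likelihood: each posterior αⱼ = prior αⱼ + observed count nⱼ.
Posterior concentration: (59.4, 9.4, 108.4, 25.4), total = 202.6.
Joint mode component: (α_{R4}−1)/(Σα−K) = 24.4/198.6 = 0.1229.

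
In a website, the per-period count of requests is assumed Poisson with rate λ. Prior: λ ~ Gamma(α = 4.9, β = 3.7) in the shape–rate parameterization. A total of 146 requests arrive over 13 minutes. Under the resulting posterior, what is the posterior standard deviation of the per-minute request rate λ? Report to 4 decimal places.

0.7356

With a Gamma(shape α, rate β) prior, the Poisson likelihood is conjugate: the posterior is Gamma(α + ΣXᵢ, β + n).
Posterior: Gamma(α+S, β+n) = Gamma(4.9+146, 3.7+13) = Gamma(150.9, 16.7).
SD = √α/β = √150.9/16.7 = 0.7356.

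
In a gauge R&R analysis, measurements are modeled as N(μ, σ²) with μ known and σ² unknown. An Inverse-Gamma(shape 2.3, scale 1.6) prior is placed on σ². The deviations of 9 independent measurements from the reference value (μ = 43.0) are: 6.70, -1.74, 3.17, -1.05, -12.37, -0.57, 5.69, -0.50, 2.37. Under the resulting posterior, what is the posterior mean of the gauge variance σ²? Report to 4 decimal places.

With known mean μ and an Inverse-Gamma(α, β) prior on σ², the Normal likelihood is conjugate: posterior is Inv-Gamma(α + n/2, β + Σ(xᵢ−μ)²/2).
Σ(xᵢ−μ)² = (6.70)² + (-1.74)² + (3.17)² + (-1.05)² + (-12.37)² + (-0.57)² + (5.69)² + (-0.50)² + (2.37)² = 250.6538.
Posterior: Inv-Gamma(2.3 + 9/2, 1.6 + 250.6538/2) = Inv-Gamma(6.80, 126.92690).
E[σ²|data] = β/(α−1) = 126.92690/5.80 = 21.8839.

21.8839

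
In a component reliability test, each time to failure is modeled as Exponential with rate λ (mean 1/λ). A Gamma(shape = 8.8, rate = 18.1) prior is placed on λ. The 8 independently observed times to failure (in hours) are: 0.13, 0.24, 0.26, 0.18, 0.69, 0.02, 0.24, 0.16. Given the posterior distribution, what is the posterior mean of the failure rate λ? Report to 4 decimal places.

With a Gamma(shape α, rate β) prior on the exponential rate λ, the posterior after n observations with total T = Σxᵢ is Gamma(α+n, β+T).
Sum of observations T = 1.92 hours; n = 8.
Posterior: Gamma(8.8+8, 18.1+1.92) = Gamma(16.8, 20.02).
Posterior mean of λ = α/β = 16.8/20.02 = 0.8392.

0.8392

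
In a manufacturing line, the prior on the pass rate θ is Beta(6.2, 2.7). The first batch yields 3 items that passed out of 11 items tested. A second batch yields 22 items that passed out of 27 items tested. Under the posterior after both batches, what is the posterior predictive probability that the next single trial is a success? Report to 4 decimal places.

0.6652

The Beta prior is conjugate to a Binomial/Bernoulli likelihood; the update adds successes to α and failures to β.
After batch 1: Beta(6.2+3, 2.7+8) = Beta(9.2, 10.7).
After batch 2: Beta(9.2+22, 10.7+5) = Beta(31.2, 15.7).
For a single future Bernoulli trial, P(success | data) = α/(α+β) = 0.6652.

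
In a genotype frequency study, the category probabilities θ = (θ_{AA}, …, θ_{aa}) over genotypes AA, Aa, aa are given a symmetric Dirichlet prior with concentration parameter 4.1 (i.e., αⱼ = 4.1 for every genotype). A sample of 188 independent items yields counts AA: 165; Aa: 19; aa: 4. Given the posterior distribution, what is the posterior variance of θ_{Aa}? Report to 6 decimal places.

The Dirichlet prior is conjugate to the Multinomial likelihood: each posterior αⱼ = prior αⱼ + observed count nⱼ.
Posterior concentration: (169.1, 23.1, 8.1), total = 200.3.
Var[θ_j] = α_j(Σα−α_j)/((Σα)²(Σα+1)) = 23.1·177.2/(200.3²·201.3) = 0.000507.

0.000507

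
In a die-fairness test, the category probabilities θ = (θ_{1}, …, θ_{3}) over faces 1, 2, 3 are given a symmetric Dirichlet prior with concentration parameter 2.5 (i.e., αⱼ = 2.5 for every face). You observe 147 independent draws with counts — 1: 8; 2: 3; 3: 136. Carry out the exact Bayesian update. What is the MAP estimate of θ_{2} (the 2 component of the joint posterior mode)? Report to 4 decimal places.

0.0297

The Dirichlet prior is conjugate to the Multinomial likelihood: each posterior αⱼ = prior αⱼ + observed count nⱼ.
Posterior concentration: (10.5, 5.5, 138.5), total = 154.5.
Joint mode component: (α_{2}−1)/(Σα−K) = 4.5/151.5 = 0.0297.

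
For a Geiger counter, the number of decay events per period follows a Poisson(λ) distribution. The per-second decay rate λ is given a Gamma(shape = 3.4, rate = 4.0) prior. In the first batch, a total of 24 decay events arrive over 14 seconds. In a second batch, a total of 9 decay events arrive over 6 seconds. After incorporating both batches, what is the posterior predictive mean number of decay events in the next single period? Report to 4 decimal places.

With a Gamma(shape α, rate β) prior, the Poisson likelihood is conjugate: the posterior is Gamma(α + ΣXᵢ, β + n).
After batch 1: Gamma(α+S, β+n) = Gamma(3.4+24, 4.0+14) = Gamma(27.4, 18.0).
After batch 2: Gamma(α+S, β+n) = Gamma(27.4+9, 18.0+6) = Gamma(36.4, 24.0).
The predictive distribution for one future period is NegBinom with mean α/β = 1.5167.

1.5167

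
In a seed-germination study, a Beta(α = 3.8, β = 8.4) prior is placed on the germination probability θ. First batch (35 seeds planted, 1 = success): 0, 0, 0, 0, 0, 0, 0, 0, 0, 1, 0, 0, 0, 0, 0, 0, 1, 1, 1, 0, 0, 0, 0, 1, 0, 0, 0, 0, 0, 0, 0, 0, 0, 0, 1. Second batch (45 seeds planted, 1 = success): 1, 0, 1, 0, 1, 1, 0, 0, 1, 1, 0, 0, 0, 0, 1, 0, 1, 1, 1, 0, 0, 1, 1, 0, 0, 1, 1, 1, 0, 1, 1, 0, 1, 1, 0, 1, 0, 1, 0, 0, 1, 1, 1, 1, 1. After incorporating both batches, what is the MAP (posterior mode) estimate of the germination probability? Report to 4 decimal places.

The Beta prior is conjugate to a Binomial/Bernoulli likelihood; the update adds successes to α and failures to β.
After batch 1: Beta(3.8+6, 8.4+29) = Beta(9.8, 37.4).
After batch 2: Beta(9.8+26, 37.4+19) = Beta(35.8, 56.4).
Mode of Beta(a,b) for a,b>1 is (a−1)/(a+b−2) = 34.8/90.2 = 0.3858.

0.3858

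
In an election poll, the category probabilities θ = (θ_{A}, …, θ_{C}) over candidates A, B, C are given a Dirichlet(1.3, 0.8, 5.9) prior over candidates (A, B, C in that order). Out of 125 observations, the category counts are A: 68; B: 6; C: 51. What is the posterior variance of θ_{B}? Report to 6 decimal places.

0.000362

The Dirichlet prior is conjugate to the Multinomial likelihood: each posterior αⱼ = prior αⱼ + observed count nⱼ.
Posterior concentration: (69.3, 6.8, 56.9), total = 133.0.
Var[θ_j] = α_j(Σα−α_j)/((Σα)²(Σα+1)) = 6.8·126.2/(133.0²·134.0) = 0.000362.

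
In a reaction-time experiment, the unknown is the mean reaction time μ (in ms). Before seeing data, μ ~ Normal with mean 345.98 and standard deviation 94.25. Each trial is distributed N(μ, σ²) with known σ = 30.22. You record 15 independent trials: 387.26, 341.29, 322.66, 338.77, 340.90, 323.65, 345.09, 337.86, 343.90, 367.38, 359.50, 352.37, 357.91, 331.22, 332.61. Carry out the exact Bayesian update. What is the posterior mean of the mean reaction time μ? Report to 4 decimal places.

For Normal data with known variance σ², a Normal(μ₀, σ₀²) prior on μ is conjugate. Posterior precision = 1/σ₀² + n/σ²; posterior mean is the precision-weighted average of μ₀ and x̄.
Σxᵢ = 387.26 + 341.29 + 322.66 + 338.77 + 340.90 + 323.65 + 345.09 + 337.86 + 343.90 + 367.38 + 359.50 + 352.37 + 357.91 + 331.22 + 332.61 = 5182.37, so n·x̄ = 5182.37.
σ₀² = 94.25² = 8883.0625, σ² = 30.22² = 913.2484; σ² + n·σ₀² = 913.2484 + 15·8883.0625 = 134159.1859.
Posterior mean = (μ₀/σ₀² + n·x̄/σ²)/(1/σ₀² + n/σ²) = (σ²·μ₀ + σ₀²·n·x̄)/(σ² + n·σ₀²) = (913.2484·345.98 + 8883.0625·5182.37)/134159.1859 = 46351282.289557/134159.1859 = 345.4947.

345.4947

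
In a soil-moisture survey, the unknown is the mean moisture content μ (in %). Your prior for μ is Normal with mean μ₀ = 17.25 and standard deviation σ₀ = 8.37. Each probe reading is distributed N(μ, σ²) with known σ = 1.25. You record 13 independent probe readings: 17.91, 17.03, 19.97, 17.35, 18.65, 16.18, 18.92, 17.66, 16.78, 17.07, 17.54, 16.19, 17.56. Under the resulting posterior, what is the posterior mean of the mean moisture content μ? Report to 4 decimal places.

17.6002

For Normal data with known variance σ², a Normal(μ₀, σ₀²) prior on μ is conjugate. Posterior precision = 1/σ₀² + n/σ²; posterior mean is the precision-weighted average of μ₀ and x̄.
Σxᵢ = 17.91 + 17.03 + 19.97 + 17.35 + 18.65 + 16.18 + 18.92 + 17.66 + 16.78 + 17.07 + 17.54 + 16.19 + 17.56 = 228.81, so n·x̄ = 228.81.
σ₀² = 8.37² = 70.0569, σ² = 1.25² = 1.5625; σ² + n·σ₀² = 1.5625 + 13·70.0569 = 912.3022.
Posterior mean = (μ₀/σ₀² + n·x̄/σ²)/(1/σ₀² + n/σ²) = (σ²·μ₀ + σ₀²·n·x̄)/(σ² + n·σ₀²) = (1.5625·17.25 + 70.0569·228.81)/912.3022 = 16056.672414/912.3022 = 17.6002.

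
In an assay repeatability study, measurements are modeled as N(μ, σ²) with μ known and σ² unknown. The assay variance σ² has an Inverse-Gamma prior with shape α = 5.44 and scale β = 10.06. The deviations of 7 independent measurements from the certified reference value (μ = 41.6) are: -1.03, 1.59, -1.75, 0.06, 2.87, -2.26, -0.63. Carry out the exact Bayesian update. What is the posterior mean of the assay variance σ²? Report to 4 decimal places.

2.5514

With known mean μ and an Inverse-Gamma(α, β) prior on σ², the Normal likelihood is conjugate: posterior is Inv-Gamma(α + n/2, β + Σ(xᵢ−μ)²/2).
Σ(xᵢ−μ)² = (-1.03)² + (1.59)² + (-1.75)² + (0.06)² + (2.87)² + (-2.26)² + (-0.63)² = 20.3965.
Posterior: Inv-Gamma(5.44 + 7/2, 10.06 + 20.3965/2) = Inv-Gamma(8.94, 20.25825).
E[σ²|data] = β/(α−1) = 20.25825/7.94 = 2.5514.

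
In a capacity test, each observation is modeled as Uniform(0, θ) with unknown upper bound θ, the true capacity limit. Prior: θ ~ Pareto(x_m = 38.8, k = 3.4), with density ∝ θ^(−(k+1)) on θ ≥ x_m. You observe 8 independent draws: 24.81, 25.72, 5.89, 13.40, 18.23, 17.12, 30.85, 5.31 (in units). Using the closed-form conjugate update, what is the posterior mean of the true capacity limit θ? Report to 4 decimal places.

42.5308

A Pareto(scale x_m, shape k) prior on the upper bound θ of Uniform(0, θ) is conjugate: posterior is Pareto(max(x_m, max xᵢ), k + n).
Sample maximum = 30.85; prior scale x_m = 38.8 → posterior scale = max = 38.80.
Posterior shape = 3.4 + 8 = 11.4.
E[θ|data] = k·x_m/(k−1) = 11.4·38.80/10.4 = 42.5308.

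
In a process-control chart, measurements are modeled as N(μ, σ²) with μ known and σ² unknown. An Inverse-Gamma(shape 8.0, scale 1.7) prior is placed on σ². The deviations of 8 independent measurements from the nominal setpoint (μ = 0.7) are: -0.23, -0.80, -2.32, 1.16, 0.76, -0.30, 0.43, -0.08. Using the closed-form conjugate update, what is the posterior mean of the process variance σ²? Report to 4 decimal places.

0.5309

With known mean μ and an Inverse-Gamma(α, β) prior on σ², the Normal likelihood is conjugate: posterior is Inv-Gamma(α + n/2, β + Σ(xᵢ−μ)²/2).
Σ(xᵢ−μ)² = (-0.23)² + (-0.80)² + (-2.32)² + (1.16)² + (0.76)² + (-0.30)² + (0.43)² + (-0.08)² = 8.2798.
Posterior: Inv-Gamma(8.0 + 8/2, 1.7 + 8.2798/2) = Inv-Gamma(12.00, 5.83990).
E[σ²|data] = β/(α−1) = 5.83990/11.00 = 0.5309.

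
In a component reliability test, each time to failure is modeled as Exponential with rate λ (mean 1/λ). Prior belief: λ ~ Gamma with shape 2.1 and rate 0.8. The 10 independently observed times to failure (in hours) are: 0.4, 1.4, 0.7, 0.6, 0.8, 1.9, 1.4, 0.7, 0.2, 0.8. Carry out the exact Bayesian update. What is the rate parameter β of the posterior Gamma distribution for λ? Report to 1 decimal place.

With a Gamma(shape α, rate β) prior on the exponential rate λ, the posterior after n observations with total T = Σxᵢ is Gamma(α+n, β+T).
Sum of observations T = 8.9 hours; n = 10.
Posterior: Gamma(2.1+10, 0.8+8.9) = Gamma(12.1, 9.7).
Posterior β = 9.7.

9.7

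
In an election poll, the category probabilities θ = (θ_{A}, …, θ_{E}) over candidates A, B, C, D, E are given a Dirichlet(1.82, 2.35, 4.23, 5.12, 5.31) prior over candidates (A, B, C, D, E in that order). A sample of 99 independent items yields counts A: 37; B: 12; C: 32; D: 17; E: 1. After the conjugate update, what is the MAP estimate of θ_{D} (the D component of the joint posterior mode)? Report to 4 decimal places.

0.1872

The Dirichlet prior is conjugate to the Multinomial likelihood: each posterior αⱼ = prior αⱼ + observed count nⱼ.
Posterior concentration: (38.82, 14.35, 36.23, 22.12, 6.31), total = 117.83.
Joint mode component: (α_{D}−1)/(Σα−K) = 21.12/112.83 = 0.1872.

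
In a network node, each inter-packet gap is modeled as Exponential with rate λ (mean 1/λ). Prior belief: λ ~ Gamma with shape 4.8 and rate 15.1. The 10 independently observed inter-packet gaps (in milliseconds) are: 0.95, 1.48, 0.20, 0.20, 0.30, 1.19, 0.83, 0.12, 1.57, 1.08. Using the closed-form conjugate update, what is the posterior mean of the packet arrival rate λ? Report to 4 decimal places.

With a Gamma(shape α, rate β) prior on the exponential rate λ, the posterior after n observations with total T = Σxᵢ is Gamma(α+n, β+T).
Sum of observations T = 7.92 milliseconds; n = 10.
Posterior: Gamma(4.8+10, 15.1+7.92) = Gamma(14.8, 23.02).
Posterior mean of λ = α/β = 14.8/23.02 = 0.6429.

0.6429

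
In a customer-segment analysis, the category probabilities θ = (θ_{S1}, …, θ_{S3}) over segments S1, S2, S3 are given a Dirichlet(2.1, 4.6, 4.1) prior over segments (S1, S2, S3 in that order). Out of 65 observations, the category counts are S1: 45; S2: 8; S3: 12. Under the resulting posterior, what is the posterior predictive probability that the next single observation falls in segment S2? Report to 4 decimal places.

0.1662

The Dirichlet prior is conjugate to the Multinomial likelihood: each posterior αⱼ = prior αⱼ + observed count nⱼ.
Posterior concentration: (47.1, 12.6, 16.1), total = 75.8.
P(next = S2 | data) = α_{S2}/Σα = 0.1662.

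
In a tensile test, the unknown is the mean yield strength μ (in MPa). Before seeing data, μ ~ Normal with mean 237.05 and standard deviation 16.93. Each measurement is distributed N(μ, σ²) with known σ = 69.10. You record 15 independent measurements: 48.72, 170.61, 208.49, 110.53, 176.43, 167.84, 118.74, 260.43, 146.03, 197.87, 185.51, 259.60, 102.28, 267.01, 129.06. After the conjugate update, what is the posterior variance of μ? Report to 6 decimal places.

150.821221

For Normal data with known variance σ², a Normal(μ₀, σ₀²) prior on μ is conjugate. Posterior precision = 1/σ₀² + n/σ²; posterior mean is the precision-weighted average of μ₀ and x̄.
σ₀² = 16.93² = 286.6249, σ² = 69.10² = 4774.81; σ² + n·σ₀² = 4774.81 + 15·286.6249 = 9074.1835.
Posterior precision = 1/σ₀² + n/σ² = 1/286.6249 + 15/4774.81 = (σ² + n·σ₀²)/(σ₀²σ²) = 9074.1835/(286.6249·4774.81); posterior variance σₙ² = σ₀²σ²/(σ² + n·σ₀²) = 286.6249·4774.81/9074.1835 = 150.821221.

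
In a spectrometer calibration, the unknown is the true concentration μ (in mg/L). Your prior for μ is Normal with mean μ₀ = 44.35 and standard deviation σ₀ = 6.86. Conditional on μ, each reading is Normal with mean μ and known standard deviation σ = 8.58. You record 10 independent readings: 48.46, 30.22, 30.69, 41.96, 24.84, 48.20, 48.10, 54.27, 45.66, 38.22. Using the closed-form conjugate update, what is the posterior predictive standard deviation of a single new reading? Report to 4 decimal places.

For Normal data with known variance σ², a Normal(μ₀, σ₀²) prior on μ is conjugate. Posterior precision = 1/σ₀² + n/σ²; posterior mean is the precision-weighted average of μ₀ and x̄.
σ₀² = 6.86² = 47.0596, σ² = 8.58² = 73.6164; σ² + n·σ₀² = 73.6164 + 10·47.0596 = 544.2124.
Posterior precision = 1/σ₀² + n/σ² = 1/47.0596 + 10/73.6164 = (σ² + n·σ₀²)/(σ₀²σ²) = 544.2124/(47.0596·73.6164); posterior variance σₙ² = σ₀²σ²/(σ² + n·σ₀²) = 47.0596·73.6164/544.2124 = 6.365820.
Predictive variance for one new observation = σₙ² + σ² = 47.0596·73.6164/544.2124 + 73.6164 = σ²·(σ₀² + 544.2124)/544.2124 = 73.6164·591.272/544.2124 = 79.982220; SD = √(73.6164·591.272/544.2124) = 8.9433.

8.9433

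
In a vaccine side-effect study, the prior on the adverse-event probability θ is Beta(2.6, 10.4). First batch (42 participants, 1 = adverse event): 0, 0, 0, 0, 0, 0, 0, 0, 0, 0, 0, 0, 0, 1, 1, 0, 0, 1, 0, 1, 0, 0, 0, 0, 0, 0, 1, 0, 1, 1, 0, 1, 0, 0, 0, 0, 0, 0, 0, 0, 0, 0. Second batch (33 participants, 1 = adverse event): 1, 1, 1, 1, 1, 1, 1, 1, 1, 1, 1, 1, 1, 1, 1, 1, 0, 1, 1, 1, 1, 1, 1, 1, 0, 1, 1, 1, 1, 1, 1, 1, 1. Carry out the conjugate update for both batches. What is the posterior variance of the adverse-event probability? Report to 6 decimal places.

0.002801

The Beta prior is conjugate to a Binomial/Bernoulli likelihood; the update adds successes to α and failures to β.
After batch 1: Beta(2.6+8, 10.4+34) = Beta(10.6, 44.4).
After batch 2: Beta(10.6+31, 44.4+2) = Beta(41.6, 46.4).
Var = αβ/((α+β)²(α+β+1)) = 41.6·46.4/(88.0²·89.0) = 0.002801.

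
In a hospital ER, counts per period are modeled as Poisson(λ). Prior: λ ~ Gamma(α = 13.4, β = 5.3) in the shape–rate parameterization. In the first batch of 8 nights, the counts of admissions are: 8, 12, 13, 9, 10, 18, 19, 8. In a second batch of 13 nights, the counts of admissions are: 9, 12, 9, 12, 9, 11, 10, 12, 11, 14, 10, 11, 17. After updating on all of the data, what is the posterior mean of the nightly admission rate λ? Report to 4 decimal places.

9.7871

With a Gamma(shape α, rate β) prior, the Poisson likelihood is conjugate: the posterior is Gamma(α + ΣXᵢ, β + n).
Batch 1: sum of counts S = 97 over n = 8 nights.
After batch 1: Gamma(α+S, β+n) = Gamma(13.4+97, 5.3+8) = Gamma(110.4, 13.3).
Batch 2: sum of counts S = 147 over n = 13 nights.
After batch 2: Gamma(α+S, β+n) = Gamma(110.4+147, 13.3+13) = Gamma(257.4, 26.3).
Posterior mean = α/β = 257.4/26.3 = 9.7871.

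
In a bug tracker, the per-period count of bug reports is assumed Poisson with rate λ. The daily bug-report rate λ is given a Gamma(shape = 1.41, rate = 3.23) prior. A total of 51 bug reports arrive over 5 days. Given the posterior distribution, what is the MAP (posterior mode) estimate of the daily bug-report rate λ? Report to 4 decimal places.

With a Gamma(shape α, rate β) prior, the Poisson likelihood is conjugate: the posterior is Gamma(α + ΣXᵢ, β + n).
Posterior: Gamma(α+S, β+n) = Gamma(1.41+51, 3.23+5) = Gamma(52.41, 8.23).
Mode of Gamma(α,β) for α≥1 is (α−1)/β = 51.41/8.23 = 6.2467.

6.2467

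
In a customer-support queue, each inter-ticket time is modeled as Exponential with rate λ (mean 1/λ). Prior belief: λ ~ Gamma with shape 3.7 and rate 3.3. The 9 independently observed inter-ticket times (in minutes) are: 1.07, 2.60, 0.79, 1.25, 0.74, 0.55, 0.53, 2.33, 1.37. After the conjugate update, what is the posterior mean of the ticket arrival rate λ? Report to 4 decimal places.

0.8741

With a Gamma(shape α, rate β) prior on the exponential rate λ, the posterior after n observations with total T = Σxᵢ is Gamma(α+n, β+T).
Sum of observations T = 11.23 minutes; n = 9.
Posterior: Gamma(3.7+9, 3.3+11.23) = Gamma(12.7, 14.53).
Posterior mean of λ = α/β = 12.7/14.53 = 0.8741.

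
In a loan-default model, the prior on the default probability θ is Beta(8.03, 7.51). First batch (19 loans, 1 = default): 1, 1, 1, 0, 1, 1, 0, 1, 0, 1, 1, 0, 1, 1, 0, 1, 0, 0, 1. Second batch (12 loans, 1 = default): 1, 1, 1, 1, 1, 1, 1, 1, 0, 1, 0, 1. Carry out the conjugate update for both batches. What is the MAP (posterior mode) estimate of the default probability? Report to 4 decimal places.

The Beta prior is conjugate to a Binomial/Bernoulli likelihood; the update adds successes to α and failures to β.
After batch 1: Beta(8.03+12, 7.51+7) = Beta(20.03, 14.51).
After batch 2: Beta(20.03+10, 14.51+2) = Beta(30.03, 16.51).
Mode of Beta(a,b) for a,b>1 is (a−1)/(a+b−2) = 29.03/44.54 = 0.6518.

0.6518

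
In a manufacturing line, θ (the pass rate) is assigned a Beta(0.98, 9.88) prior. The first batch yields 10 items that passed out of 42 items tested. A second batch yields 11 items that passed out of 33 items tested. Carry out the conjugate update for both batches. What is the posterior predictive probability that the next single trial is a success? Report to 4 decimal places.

0.2560

The Beta prior is conjugate to a Binomial/Bernoulli likelihood; the update adds successes to α and failures to β.
After batch 1: Beta(0.98+10, 9.88+32) = Beta(10.98, 41.88).
After batch 2: Beta(10.98+11, 41.88+22) = Beta(21.98, 63.88).
For a single future Bernoulli trial, P(success | data) = α/(α+β) = 0.2560.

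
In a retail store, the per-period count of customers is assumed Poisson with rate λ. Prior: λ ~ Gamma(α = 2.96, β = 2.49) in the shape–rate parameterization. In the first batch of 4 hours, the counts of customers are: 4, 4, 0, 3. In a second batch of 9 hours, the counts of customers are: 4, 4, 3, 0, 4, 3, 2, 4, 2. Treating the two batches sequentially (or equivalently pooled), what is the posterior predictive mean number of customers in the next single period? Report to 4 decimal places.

2.5797

With a Gamma(shape α, rate β) prior, the Poisson likelihood is conjugate: the posterior is Gamma(α + ΣXᵢ, β + n).
Batch 1: sum of counts S = 11 over n = 4 hours.
After batch 1: Gamma(α+S, β+n) = Gamma(2.96+11, 2.49+4) = Gamma(13.96, 6.49).
Batch 2: sum of counts S = 26 over n = 9 hours.
After batch 2: Gamma(α+S, β+n) = Gamma(13.96+26, 6.49+9) = Gamma(39.96, 15.49).
The predictive distribution for one future period is NegBinom with mean α/β = 2.5797.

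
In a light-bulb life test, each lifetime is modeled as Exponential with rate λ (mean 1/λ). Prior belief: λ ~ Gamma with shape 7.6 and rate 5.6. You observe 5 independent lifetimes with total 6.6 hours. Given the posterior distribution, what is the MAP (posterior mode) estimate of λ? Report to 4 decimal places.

With a Gamma(shape α, rate β) prior on the exponential rate λ, the posterior after n observations with total T = Σxᵢ is Gamma(α+n, β+T).
Posterior: Gamma(7.6+5, 5.6+6.6) = Gamma(12.6, 12.2).
Mode = (α−1)/β = 0.9508.

0.9508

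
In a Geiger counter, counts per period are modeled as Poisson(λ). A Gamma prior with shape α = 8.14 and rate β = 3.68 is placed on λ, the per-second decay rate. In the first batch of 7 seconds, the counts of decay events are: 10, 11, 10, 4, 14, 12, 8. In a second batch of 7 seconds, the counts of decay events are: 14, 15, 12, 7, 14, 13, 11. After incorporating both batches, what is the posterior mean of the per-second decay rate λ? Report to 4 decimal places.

With a Gamma(shape α, rate β) prior, the Poisson likelihood is conjugate: the posterior is Gamma(α + ΣXᵢ, β + n).
Batch 1: sum of counts S = 69 over n = 7 seconds.
After batch 1: Gamma(α+S, β+n) = Gamma(8.14+69, 3.68+7) = Gamma(77.14, 10.68).
Batch 2: sum of counts S = 86 over n = 7 seconds.
After batch 2: Gamma(α+S, β+n) = Gamma(77.14+86, 10.68+7) = Gamma(163.14, 17.68).
Posterior mean = α/β = 163.14/17.68 = 9.2274.

9.2274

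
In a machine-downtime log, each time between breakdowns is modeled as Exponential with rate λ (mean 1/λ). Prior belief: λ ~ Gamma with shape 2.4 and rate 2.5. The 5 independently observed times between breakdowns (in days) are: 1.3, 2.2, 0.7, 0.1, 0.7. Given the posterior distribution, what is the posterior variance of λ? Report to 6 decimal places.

With a Gamma(shape α, rate β) prior on the exponential rate λ, the posterior after n observations with total T = Σxᵢ is Gamma(α+n, β+T).
Sum of observations T = 5.0 days; n = 5.
Posterior: Gamma(2.4+5, 2.5+5.0) = Gamma(7.4, 7.5).
Var = α/β² = 0.131556.

0.131556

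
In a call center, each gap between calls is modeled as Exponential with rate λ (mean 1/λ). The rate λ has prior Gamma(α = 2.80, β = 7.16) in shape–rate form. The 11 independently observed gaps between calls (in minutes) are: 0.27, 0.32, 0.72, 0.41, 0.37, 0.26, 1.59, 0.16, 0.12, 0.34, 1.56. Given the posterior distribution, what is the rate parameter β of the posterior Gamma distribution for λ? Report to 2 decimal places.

13.28

With a Gamma(shape α, rate β) prior on the exponential rate λ, the posterior after n observations with total T = Σxᵢ is Gamma(α+n, β+T).
Sum of observations T = 6.12 minutes; n = 11.
Posterior: Gamma(2.80+11, 7.16+6.12) = Gamma(13.80, 13.28).
Posterior β = 13.28.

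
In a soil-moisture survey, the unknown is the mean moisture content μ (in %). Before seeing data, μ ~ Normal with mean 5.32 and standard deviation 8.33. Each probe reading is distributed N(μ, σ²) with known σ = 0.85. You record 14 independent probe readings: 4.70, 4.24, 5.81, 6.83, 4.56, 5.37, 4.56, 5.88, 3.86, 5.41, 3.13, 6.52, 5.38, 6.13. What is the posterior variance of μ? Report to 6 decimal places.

0.051569

For Normal data with known variance σ², a Normal(μ₀, σ₀²) prior on μ is conjugate. Posterior precision = 1/σ₀² + n/σ²; posterior mean is the precision-weighted average of μ₀ and x̄.
σ₀² = 8.33² = 69.3889, σ² = 0.85² = 0.7225; σ² + n·σ₀² = 0.7225 + 14·69.3889 = 972.1671.
Posterior precision = 1/σ₀² + n/σ² = 1/69.3889 + 14/0.7225 = (σ² + n·σ₀²)/(σ₀²σ²) = 972.1671/(69.3889·0.7225); posterior variance σₙ² = σ₀²σ²/(σ² + n·σ₀²) = 69.3889·0.7225/972.1671 = 0.051569.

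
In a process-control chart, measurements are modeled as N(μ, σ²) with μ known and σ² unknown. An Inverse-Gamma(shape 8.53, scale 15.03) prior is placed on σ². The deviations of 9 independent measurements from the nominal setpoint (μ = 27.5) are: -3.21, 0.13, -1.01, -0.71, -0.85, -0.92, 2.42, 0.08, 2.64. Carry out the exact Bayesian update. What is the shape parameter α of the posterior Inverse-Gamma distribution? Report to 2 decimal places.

With known mean μ and an Inverse-Gamma(α, β) prior on σ², the Normal likelihood is conjugate: posterior is Inv-Gamma(α + n/2, β + Σ(xᵢ−μ)²/2).
Σ(xᵢ−μ)² = (-3.21)² + (0.13)² + (-1.01)² + (-0.71)² + (-0.85)² + (-0.92)² + (2.42)² + (0.08)² + (2.64)² = 26.2465.
Posterior: Inv-Gamma(8.53 + 9/2, 15.03 + 26.2465/2) = Inv-Gamma(13.03, 28.15325).
Posterior α = 13.03.

13.03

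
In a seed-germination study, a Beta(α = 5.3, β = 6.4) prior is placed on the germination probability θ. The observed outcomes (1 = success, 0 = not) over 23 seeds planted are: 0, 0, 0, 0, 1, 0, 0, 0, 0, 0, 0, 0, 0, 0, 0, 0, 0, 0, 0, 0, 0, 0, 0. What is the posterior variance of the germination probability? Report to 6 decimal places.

0.004162

The Beta prior is conjugate to a Binomial/Bernoulli likelihood; the update adds successes to α and failures to β.
Posterior: Beta(α+k, β+n−k) = Beta(5.3+1, 6.4+22) = Beta(6.3, 28.4).
Var = αβ/((α+β)²(α+β+1)) = 6.3·28.4/(34.7²·35.7) = 0.004162.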